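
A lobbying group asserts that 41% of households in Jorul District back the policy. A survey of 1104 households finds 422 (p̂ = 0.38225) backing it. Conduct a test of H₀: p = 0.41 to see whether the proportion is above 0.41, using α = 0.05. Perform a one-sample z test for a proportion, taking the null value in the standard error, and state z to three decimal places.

p̂ = 422/1104 = 0.38225.
Under H₀, SE = √(0.41·0.59/1104) = √(0.000219112) = 0.01480.
z = (0.38225 − 0.41)/0.01480 = -0.02775/0.01480 = -1.875.
p-value = P(Z > -1.875) ≈ 0.9696. With α = 0.05, fail to reject H₀.

z = -1.875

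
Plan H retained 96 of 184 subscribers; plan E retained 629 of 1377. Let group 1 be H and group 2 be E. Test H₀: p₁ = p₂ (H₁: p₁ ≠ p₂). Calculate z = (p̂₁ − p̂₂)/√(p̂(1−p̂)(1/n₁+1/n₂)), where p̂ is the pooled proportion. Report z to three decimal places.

p̂₁ = 96/184 = 0.52174, p̂₂ = 629/1377 = 0.45679.
Pooled p̂ = (96+629)/(184+1377) = 725/1561 = 0.46445.
SE = √(p̂(1−p̂)(1/n₁+1/n₂)) = √(0.46445·0.53555·0.006161) = √(0.00153246) = 0.03915.
z = (0.52174 − 0.45679)/0.03915 = 0.06495/0.03915 = 1.659.
p-value = 2·P(Z > 1.659) ≈ 0.0971.

z = 1.659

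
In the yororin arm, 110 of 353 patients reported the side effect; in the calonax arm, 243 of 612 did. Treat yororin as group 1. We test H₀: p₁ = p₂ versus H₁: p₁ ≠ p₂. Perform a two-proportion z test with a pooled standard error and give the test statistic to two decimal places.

p̂₁ = 110/353 = 0.31161, p̂₂ = 243/612 = 0.39706.
Pooled p̂ = (110+243)/(353+612) = 353/965 = 0.36580.
SE = √(0.231991 × 0.00446685) = 0.03219.
z = (0.31161 − 0.39706)/0.03219 = -0.08545/0.03219 = -2.65.

z = -2.65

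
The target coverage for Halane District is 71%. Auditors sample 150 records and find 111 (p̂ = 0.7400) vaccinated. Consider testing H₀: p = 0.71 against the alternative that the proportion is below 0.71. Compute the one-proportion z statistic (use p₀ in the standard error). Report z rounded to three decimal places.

p̂ = 111/150 ≈ 0.74000.
Standard error under H₀: √(0.71×0.29/150) = 0.03705.
z = (0.74000 − 0.71)/0.03705 = 0.03000/0.03705 = 0.810.
p-value = P(Z < 0.810) ≈ 0.7910.

z = 0.810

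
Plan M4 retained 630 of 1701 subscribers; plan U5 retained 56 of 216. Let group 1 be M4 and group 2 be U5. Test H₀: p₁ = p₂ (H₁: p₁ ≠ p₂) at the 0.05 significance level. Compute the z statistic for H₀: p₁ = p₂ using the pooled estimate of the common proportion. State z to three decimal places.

z = 3.209

p̂₁ = 630/1701 = 0.370370, p̂₂ = 56/216 = 0.259259.
Pooled p̂ = (630+56)/(1701+216) = 686/1917 = 0.357851.
SE = √(0.229794 × 0.00521752) = 0.034626.
z = (0.370370 − 0.259259)/0.034626 = 0.111111/0.034626 = 3.209.
p-value = 2·P(Z > 3.209) ≈ 0.0013. With α = 0.05, reject H₀.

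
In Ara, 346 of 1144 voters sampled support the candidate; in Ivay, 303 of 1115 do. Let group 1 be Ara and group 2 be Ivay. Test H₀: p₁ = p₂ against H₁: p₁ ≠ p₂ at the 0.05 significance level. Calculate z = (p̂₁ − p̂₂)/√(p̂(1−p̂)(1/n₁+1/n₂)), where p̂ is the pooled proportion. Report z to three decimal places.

z = 1.612

p̂₁ = 346/1144 ≈ 0.30245, p̂₂ = 303/1115 ≈ 0.27175.
Pooled p̂ = (346+303)/(1144+1115) = 649/2259 = 0.28730.
SE = √(0.204757 × 0.00177099) = 0.01904.
z = (0.30245 − 0.27175)/0.01904 = 0.03070/0.01904 = 1.612.
p-value = 2·P(Z > 1.612) ≈ 0.1069; since p > α = 0.05, fail to reject H₀.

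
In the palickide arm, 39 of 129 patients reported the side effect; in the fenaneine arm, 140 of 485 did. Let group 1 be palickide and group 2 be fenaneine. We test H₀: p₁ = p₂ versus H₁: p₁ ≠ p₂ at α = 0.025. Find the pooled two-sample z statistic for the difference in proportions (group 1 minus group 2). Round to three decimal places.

p̂₁ = 39/129 ≈ 0.30233, p̂₂ = 140/485 ≈ 0.28866.
Pooled p̂ = (39+140)/(129+485) = 179/614 = 0.29153.
SE = √(0.206541 × 0.00981379) = 0.04502.
z = (0.30233 − 0.28866)/0.04502 = 0.01367/0.04502 = 0.304.
p-value = 2·P(Z > 0.304) ≈ 0.7615. With α = 0.025, fail to reject H₀.

z = 0.304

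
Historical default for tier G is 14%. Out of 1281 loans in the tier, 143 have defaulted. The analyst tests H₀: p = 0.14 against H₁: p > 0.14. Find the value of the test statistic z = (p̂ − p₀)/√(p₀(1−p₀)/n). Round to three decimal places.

z = -2.926

p̂ = 143/1281 = 0.111632.
SE = √(p₀(1−p₀)/n) = √(0.1204/1281) = 0.009695.
z = (0.111632 − 0.14)/0.009695 = -0.028368/0.009695 = -2.926.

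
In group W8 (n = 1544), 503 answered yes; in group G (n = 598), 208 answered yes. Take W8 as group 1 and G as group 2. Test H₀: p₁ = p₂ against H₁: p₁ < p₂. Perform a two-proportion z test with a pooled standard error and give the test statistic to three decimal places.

p̂₁ = 503/1544 ≈ 0.32578, p̂₂ = 208/598 ≈ 0.34783.
Pooled p̂ = (503+208)/(1544+598) = 711/2142 = 0.33193.
SE = √(0.221753 × 0.00231991) = 0.02268.
z = (0.32578 − 0.34783)/0.02268 = -0.02205/0.02268 = -0.972.

z = -0.972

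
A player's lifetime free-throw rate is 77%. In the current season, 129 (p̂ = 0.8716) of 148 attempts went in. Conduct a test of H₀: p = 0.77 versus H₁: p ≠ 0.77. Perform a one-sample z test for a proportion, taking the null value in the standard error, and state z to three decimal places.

z = 2.938

p̂ = 129/148 = 0.87162.
SE = √(p₀(1−p₀)/n) = √(0.1771/148) = 0.03459.
z = (0.87162 − 0.77)/0.03459 = 0.10162/0.03459 = 2.938.
p-value = 2·P(Z > 2.938) ≈ 0.0033.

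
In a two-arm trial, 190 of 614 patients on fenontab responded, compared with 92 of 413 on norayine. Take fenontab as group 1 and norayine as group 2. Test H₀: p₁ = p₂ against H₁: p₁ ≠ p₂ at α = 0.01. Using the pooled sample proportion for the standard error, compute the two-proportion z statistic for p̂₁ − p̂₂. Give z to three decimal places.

z = 3.052

p̂₁ = 190/614 = 0.30945, p̂₂ = 92/413 = 0.22276.
Pooled p̂ = (190+92)/(614+413) = 282/1027 = 0.27459.
SE = √(0.199189 × 0.00404997) = 0.02840.
z = (0.30945 − 0.22276)/0.02840 = 0.08669/0.02840 = 3.052.
p-value = 2·P(Z > 3.052) ≈ 0.0023; since p < α = 0.01, reject H₀.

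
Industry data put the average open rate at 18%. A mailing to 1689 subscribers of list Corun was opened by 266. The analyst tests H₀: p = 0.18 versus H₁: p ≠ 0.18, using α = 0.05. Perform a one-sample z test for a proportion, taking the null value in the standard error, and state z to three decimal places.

p̂ = 266/1689 ≈ 0.157490.
Under H₀, SE = √(0.18·0.82/1689) = √(8.7389e-05) = 0.009348.
z = (0.157490 − 0.18)/0.009348 = -0.022510/0.009348 = -2.408.
Two-sided p-value ≈ 2·Φ(−2.408) = 0.0160, so at α = 0.05 we reject H₀.

z = -2.408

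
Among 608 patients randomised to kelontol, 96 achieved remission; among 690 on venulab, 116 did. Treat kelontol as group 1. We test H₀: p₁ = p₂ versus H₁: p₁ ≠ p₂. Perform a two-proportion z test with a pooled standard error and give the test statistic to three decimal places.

z = -0.497

p̂₁ = 96/608 ≈ 0.157895, p̂₂ = 116/690 ≈ 0.168116.
Pooled p̂ = (96+116)/(608+690) = 212/1298 = 0.163328.
SE = √(p̂(1−p̂)(1/n₁+1/n₂)) = √(0.163328·0.836672·0.00309401) = √(0.000422803) = 0.020562.
z = (0.157895 − 0.168116)/0.020562 = -0.010221/0.020562 = -0.497.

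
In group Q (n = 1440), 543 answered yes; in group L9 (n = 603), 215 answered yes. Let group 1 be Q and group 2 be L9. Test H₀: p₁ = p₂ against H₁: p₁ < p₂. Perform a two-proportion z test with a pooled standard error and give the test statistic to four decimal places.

z = 0.8763

p̂₁ = 543/1440 ≈ 0.3770833, p̂₂ = 215/603 ≈ 0.3565506.
Pooled p̂ = (543+215)/(1440+603) = 758/2043 = 0.3710230.
SE = √(p̂(1−p̂)(1/n₁+1/n₂)) = √(0.3710230·0.6289770·0.00235282) = √(0.000549066) = 0.0234321.
z = (0.3770833 − 0.3565506)/0.0234321 = 0.0205327/0.0234321 = 0.8763.
p-value = P(Z < 0.876) ≈ 0.8096.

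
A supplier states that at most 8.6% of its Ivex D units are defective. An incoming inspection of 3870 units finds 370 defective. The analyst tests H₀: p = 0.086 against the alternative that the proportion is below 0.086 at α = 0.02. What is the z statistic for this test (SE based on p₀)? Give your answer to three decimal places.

p̂ = 370/3870 ≈ 0.095607.
SE = √(p₀(1−p₀)/n) = √(0.078604/3870) = 0.004507.
z = (0.095607 − 0.086)/0.004507 = 0.009607/0.004507 = 2.132.
p-value = P(Z < 2.132) ≈ 0.9835. With α = 0.02, fail to reject H₀.

z = 2.132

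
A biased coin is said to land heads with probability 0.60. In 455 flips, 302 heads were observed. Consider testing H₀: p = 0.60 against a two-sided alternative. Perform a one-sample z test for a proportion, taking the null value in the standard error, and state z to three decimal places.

p̂ = 302/455 = 0.66374.
SE = √(p₀(1−p₀)/n) = √(0.24/455) = 0.02297.
z = (0.66374 − 0.6)/0.02297 = 0.06374/0.02297 = 2.775.
p-value = 2·P(Z > 2.775) ≈ 0.0055.

z = 2.775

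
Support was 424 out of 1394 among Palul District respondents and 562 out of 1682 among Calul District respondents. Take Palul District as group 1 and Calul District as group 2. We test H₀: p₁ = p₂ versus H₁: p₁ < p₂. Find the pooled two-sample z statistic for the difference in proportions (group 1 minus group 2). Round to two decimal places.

p̂₁ = 424/1394 = 0.3042, p̂₂ = 562/1682 = 0.3341.
Pooled p̂ = (424+562)/(1394+1682) = 986/3076 = 0.3205.
SE = √(p̂(1−p̂)(1/n₁+1/n₂)) = √(0.3205·0.6795·0.00131189) = √(0.000285725) = 0.0169.
z = (0.3042 − 0.3341)/0.0169 = -0.0299/0.0169 = -1.77.
p-value = P(Z < -1.773) ≈ 0.0381.

z = -1.77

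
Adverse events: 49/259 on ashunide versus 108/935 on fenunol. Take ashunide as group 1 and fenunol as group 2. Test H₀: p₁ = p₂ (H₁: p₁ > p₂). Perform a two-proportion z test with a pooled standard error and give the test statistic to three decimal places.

z = 3.105

p̂₁ = 49/259 = 0.18919, p̂₂ = 108/935 = 0.11551.
Pooled p̂ = (49+108)/(259+935) = 157/1194 = 0.13149.
SE = √(0.114201 × 0.00493052) = 0.02373.
z = (0.18919 − 0.11551)/0.02373 = 0.07368/0.02373 = 3.105.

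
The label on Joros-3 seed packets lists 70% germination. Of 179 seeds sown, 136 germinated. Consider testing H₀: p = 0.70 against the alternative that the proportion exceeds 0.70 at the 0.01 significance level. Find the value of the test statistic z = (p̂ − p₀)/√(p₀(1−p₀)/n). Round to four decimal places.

p̂ = 136/179 ≈ 0.759777.
Under H₀, SE = √(0.7·0.3/179) = √(0.00117318) = 0.034252.
z = (0.759777 − 0.7)/0.034252 = 0.059777/0.034252 = 1.7452.
p-value = P(Z > 1.745) ≈ 0.0405; since p > α = 0.01, fail to reject H₀.

z = 1.7452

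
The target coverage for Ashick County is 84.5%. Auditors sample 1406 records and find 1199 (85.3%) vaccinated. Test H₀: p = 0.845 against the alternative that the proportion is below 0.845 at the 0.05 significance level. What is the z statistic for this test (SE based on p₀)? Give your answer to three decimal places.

z = 0.805

p̂ = 1199/1406 ≈ 0.85277.
Under H₀, SE = √(0.845·0.155/1406) = √(9.31543e-05) = 0.00965.
z = (0.85277 − 0.845)/0.00965 = 0.00777/0.00965 = 0.805.
p-value = P(Z < 0.805) ≈ 0.7897; since p > α = 0.05, fail to reject H₀.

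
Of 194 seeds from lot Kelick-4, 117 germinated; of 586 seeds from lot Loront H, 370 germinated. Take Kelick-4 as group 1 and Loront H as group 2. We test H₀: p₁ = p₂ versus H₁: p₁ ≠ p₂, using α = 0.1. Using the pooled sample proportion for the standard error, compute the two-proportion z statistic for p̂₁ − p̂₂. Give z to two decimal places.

z = -0.71

p̂₁ = 117/194 ≈ 0.6031, p̂₂ = 370/586 ≈ 0.6314.
Pooled p̂ = (117+370)/(194+586) = 487/780 = 0.6244.
SE = √(0.234535 × 0.00686112) = 0.0401.
z = (0.6031 − 0.6314)/0.0401 = -0.0283/0.0401 = -0.71.
p-value = 2·P(Z > 0.706) ≈ 0.4804, so at α = 0.1 we fail to reject H₀.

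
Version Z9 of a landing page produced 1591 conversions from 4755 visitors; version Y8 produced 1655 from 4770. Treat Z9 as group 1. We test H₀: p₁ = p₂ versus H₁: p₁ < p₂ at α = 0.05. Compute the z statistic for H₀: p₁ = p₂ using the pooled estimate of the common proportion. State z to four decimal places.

p̂₁ = 1591/4755 = 0.334595, p̂₂ = 1655/4770 = 0.346960.
Pooled p̂ = (1591+1655)/(4755+4770) = 3246/9525 = 0.340787.
SE = √(0.224651 × 0.000419949) = 0.009713.
z = (0.334595 − 0.346960)/0.009713 = -0.012365/0.009713 = -1.2730.
p-value = P(Z < -1.273) ≈ 0.1015; since p > α = 0.05, fail to reject H₀.

z = -1.2730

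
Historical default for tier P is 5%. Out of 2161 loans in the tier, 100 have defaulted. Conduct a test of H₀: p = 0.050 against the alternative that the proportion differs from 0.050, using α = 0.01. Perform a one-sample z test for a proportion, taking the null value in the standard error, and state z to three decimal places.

z = -0.795

p̂ = 100/2161 ≈ 0.04627.
SE = √(p₀(1−p₀)/n) = √(0.0475/2161) = 0.00469.
z = (0.04627 − 0.05)/0.00469 = -0.00373/0.00469 = -0.795.
Two-sided p-value ≈ 2·Φ(−0.795) = 0.4269; since p > α = 0.01, fail to reject H₀.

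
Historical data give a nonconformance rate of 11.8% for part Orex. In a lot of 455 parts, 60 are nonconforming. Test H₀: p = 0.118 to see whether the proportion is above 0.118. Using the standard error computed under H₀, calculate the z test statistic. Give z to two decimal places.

z = 0.92

p̂ = 60/455 ≈ 0.1319.
SE = √(p₀(1−p₀)/n) = √(0.10408/455) = 0.0151.
z = (0.1319 − 0.118)/0.0151 = 0.0139/0.0151 = 0.92.
p-value = P(Z > 0.917) ≈ 0.1796.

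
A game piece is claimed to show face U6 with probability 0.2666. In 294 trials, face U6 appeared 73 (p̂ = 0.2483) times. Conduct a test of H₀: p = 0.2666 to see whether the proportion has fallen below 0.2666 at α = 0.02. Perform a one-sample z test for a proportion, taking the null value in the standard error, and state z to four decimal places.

z = -0.7096

p̂ = 73/294 = 0.248299.
Under H₀, SE = √(0.2666·0.7334/294) = √(0.000665049) = 0.025789.
z = (0.248299 − 0.2666)/0.025789 = -0.018301/0.025789 = -0.7096.
p-value = P(Z < -0.710) ≈ 0.2390, so at α = 0.02 we fail to reject H₀.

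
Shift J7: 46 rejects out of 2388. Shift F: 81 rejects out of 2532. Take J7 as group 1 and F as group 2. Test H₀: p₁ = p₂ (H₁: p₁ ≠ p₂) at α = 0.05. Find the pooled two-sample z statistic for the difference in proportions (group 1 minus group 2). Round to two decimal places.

z = -2.81

p̂₁ = 46/2388 ≈ 0.019263, p̂₂ = 81/2532 ≈ 0.031991.
Pooled p̂ = (46+81)/(2388+2532) = 127/4920 = 0.025813.
SE = √(0.0251467 × 0.000813705) = 0.004523.
z = (0.019263 − 0.031991)/0.004523 = -0.012728/0.004523 = -2.81.
p-value = 2·P(Z > 2.814) ≈ 0.0049, so at α = 0.05 we reject H₀.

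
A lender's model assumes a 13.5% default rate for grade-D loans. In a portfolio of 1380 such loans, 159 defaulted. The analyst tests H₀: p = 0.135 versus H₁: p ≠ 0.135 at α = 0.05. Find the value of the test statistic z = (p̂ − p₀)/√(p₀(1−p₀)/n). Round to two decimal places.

p̂ = 159/1380 = 0.1152.
Under H₀, SE = √(0.135·0.865/1380) = √(8.46196e-05) = 0.0092.
z = (0.1152 − 0.135)/0.0092 = -0.0198/0.0092 = -2.15.
p-value = 2·P(Z > 2.151) ≈ 0.0315, so at α = 0.05 we reject H₀.

z = -2.15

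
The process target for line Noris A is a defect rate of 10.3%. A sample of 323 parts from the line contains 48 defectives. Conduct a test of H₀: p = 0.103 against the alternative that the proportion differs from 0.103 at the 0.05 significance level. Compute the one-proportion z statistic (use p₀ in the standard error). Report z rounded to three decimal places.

z = 2.697

p̂ = 48/323 = 0.14861.
Under H₀, SE = √(0.103·0.897/323) = √(0.00028604) = 0.01691.
z = (0.14861 − 0.103)/0.01691 = 0.04561/0.01691 = 2.697.
p-value = 2·P(Z > 2.697) ≈ 0.0070; since p < α = 0.05, reject H₀.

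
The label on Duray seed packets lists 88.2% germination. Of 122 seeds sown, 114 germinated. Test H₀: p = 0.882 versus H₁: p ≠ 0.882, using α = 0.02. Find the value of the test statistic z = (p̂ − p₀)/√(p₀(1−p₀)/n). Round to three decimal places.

z = 1.795

p̂ = 114/122 = 0.93443.
Standard error under H₀: √(0.882×0.118/122) = 0.02921.
z = (0.93443 − 0.882)/0.02921 = 0.05243/0.02921 = 1.795.
p-value = 2·P(Z > 1.795) ≈ 0.0727, so at α = 0.02 we fail to reject H₀.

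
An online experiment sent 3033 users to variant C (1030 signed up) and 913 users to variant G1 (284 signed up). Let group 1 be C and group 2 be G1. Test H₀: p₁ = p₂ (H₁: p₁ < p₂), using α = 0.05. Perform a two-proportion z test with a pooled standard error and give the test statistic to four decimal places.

z = 1.6040

p̂₁ = 1030/3033 ≈ 0.339598, p̂₂ = 284/913 ≈ 0.311062.
Pooled p̂ = (1030+284)/(3033+913) = 1314/3946 = 0.332995.
SE = √(0.222109 × 0.001425) = 0.017791.
z = (0.339598 − 0.311062)/0.017791 = 0.028536/0.017791 = 1.6040.
p-value = P(Z < 1.604) ≈ 0.9456, so at α = 0.05 we fail to reject H₀.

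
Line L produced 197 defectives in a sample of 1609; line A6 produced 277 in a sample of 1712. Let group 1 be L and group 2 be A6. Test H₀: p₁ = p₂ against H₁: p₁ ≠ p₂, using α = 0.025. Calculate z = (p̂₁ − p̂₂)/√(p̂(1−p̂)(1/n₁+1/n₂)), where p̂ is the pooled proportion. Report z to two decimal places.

z = -3.24

p̂₁ = 197/1609 ≈ 0.12244, p̂₂ = 277/1712 ≈ 0.16180.
Pooled p̂ = (197+277)/(1609+1712) = 474/3321 = 0.14273.
SE = √(0.122357 × 0.00120562) = 0.01215.
z = (0.12244 − 0.16180)/0.01215 = -0.03936/0.01215 = -3.24.
p-value = 2·P(Z > 3.241) ≈ 0.0012, so at α = 0.025 we reject H₀.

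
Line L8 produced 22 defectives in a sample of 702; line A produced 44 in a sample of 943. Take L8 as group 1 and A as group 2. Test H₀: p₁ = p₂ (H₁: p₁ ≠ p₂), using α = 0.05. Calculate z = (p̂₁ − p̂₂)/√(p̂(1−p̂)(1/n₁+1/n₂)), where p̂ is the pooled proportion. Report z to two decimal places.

z = -1.57

p̂₁ = 22/702 ≈ 0.0313, p̂₂ = 44/943 ≈ 0.0467.
Pooled p̂ = (22+44)/(702+943) = 66/1645 = 0.0401.
SE = √(p̂(1−p̂)(1/n₁+1/n₂)) = √(0.0401·0.9599·0.00248495) = √(9.56999e-05) = 0.0098.
z = (0.0313 − 0.0467)/0.0098 = -0.0154/0.0098 = -1.57.
Two-sided p-value ≈ 2·Φ(−1.566) = 0.1173. With α = 0.05, fail to reject H₀.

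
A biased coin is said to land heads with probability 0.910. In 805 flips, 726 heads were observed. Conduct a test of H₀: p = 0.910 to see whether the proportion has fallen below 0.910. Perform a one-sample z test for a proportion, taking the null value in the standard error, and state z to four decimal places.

p̂ = 726/805 = 0.901863.
Under H₀, SE = √(0.91·0.09/805) = √(0.000101739) = 0.010087.
z = (0.901863 − 0.91)/0.010087 = -0.008137/0.010087 = -0.8067.
p-value = P(Z < -0.807) ≈ 0.2099.

z = -0.8067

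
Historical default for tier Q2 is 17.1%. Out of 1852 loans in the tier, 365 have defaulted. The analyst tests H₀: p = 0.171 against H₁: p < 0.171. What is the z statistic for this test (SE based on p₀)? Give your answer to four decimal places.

z = 2.9814

p̂ = 365/1852 ≈ 0.197084.
Under H₀, SE = √(0.171·0.829/1852) = √(7.65437e-05) = 0.008749.
z = (0.197084 − 0.171)/0.008749 = 0.026084/0.008749 = 2.9814.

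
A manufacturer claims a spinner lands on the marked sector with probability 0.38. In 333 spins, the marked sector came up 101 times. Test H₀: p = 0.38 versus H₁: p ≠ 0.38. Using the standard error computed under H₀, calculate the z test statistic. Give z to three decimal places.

p̂ = 101/333 = 0.30330.
SE = √(p₀(1−p₀)/n) = √(0.2356/333) = 0.02660.
z = (0.30330 − 0.38)/0.02660 = -0.07670/0.02660 = -2.883.
Two-sided p-value ≈ 2·Φ(−2.883) = 0.0039.

z = -2.883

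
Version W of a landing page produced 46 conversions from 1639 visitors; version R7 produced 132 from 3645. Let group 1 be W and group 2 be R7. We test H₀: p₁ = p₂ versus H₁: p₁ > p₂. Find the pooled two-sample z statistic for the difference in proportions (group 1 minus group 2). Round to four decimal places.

p̂₁ = 46/1639 = 0.0280659, p̂₂ = 132/3645 = 0.0362140.
Pooled p̂ = (46+132)/(1639+3645) = 178/5284 = 0.0336866.
SE = √(0.0325518 × 0.000884477) = 0.0053658.
z = (0.0280659 − 0.0362140)/0.0053658 = -0.0081481/0.0053658 = -1.5185.
p-value = P(Z > -1.519) ≈ 0.9356.

z = -1.5185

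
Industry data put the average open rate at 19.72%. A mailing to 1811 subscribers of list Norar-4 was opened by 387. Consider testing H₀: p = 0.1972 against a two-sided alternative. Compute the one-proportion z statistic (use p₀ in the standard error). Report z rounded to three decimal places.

z = 1.764

p̂ = 387/1811 = 0.21369.
Standard error under H₀: √(0.1972×0.8028/1811) = 0.00935.
z = (0.21369 − 0.1972)/0.00935 = 0.01649/0.00935 = 1.764.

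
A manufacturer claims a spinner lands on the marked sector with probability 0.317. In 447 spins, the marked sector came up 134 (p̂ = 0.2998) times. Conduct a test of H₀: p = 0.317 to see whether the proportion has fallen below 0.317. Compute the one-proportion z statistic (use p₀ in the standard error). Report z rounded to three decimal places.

z = -0.783

p̂ = 134/447 ≈ 0.299776.
Standard error under H₀: √(0.317×0.683/447) = 0.022008.
z = (0.299776 − 0.317)/0.022008 = -0.017224/0.022008 = -0.783.
p-value = P(Z < -0.783) ≈ 0.2169.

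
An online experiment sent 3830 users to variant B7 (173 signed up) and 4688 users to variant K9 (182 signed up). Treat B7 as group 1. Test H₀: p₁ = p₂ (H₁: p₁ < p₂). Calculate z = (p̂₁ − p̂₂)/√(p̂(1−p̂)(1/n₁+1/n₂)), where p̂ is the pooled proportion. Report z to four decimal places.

z = 1.4582

p̂₁ = 173/3830 = 0.0451697, p̂₂ = 182/4688 = 0.0388225.
Pooled p̂ = (173+182)/(3830+4688) = 355/8518 = 0.0416764.
SE = √(p̂(1−p̂)(1/n₁+1/n₂)) = √(0.0416764·0.9583236·0.000474407) = √(1.89476e-05) = 0.0043529.
z = (0.0451697 − 0.0388225)/0.0043529 = 0.0063472/0.0043529 = 1.4582.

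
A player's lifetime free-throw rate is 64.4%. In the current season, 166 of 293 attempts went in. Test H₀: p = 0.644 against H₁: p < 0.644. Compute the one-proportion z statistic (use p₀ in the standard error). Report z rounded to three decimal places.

z = -2.769

p̂ = 166/293 = 0.56655.
SE = √(p₀(1−p₀)/n) = √(0.22926/293) = 0.02797.
z = (0.56655 − 0.644)/0.02797 = -0.07745/0.02797 = -2.769.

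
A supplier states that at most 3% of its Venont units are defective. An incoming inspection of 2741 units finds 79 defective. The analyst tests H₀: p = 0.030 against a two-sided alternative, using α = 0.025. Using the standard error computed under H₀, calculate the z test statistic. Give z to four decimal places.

z = -0.3617

p̂ = 79/2741 = 0.0288216.
Under H₀, SE = √(0.03·0.97/2741) = √(1.06166e-05) = 0.0032583.
z = (0.0288216 − 0.03)/0.0032583 = -0.0011784/0.0032583 = -0.3617.
p-value = 2·P(Z > 0.362) ≈ 0.7176. With α = 0.025, fail to reject H₀.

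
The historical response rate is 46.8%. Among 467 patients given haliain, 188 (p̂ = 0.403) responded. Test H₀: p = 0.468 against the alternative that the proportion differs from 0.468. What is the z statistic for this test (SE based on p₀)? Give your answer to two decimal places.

z = -2.83

p̂ = 188/467 = 0.4026.
SE = √(p₀(1−p₀)/n) = √(0.24898/467) = 0.0231.
z = (0.4026 − 0.468)/0.0231 = -0.0654/0.0231 = -2.83.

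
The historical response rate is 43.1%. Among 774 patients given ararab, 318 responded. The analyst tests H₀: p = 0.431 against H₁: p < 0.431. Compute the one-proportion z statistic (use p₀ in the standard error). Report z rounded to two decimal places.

p̂ = 318/774 = 0.4109.
Under H₀, SE = √(0.431·0.569/774) = √(0.000316846) = 0.0178.
z = (0.4109 − 0.431)/0.0178 = -0.0201/0.0178 = -1.13.

z = -1.13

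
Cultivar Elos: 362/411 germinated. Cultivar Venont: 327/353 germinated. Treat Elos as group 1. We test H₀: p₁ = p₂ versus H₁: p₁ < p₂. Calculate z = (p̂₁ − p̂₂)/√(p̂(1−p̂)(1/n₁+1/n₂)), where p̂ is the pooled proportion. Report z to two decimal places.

z = -2.11

p̂₁ = 362/411 ≈ 0.8808, p̂₂ = 327/353 ≈ 0.9263.
Pooled p̂ = (362+327)/(411+353) = 689/764 = 0.9018.
SE = √(p̂(1−p̂)(1/n₁+1/n₂)) = √(0.9018·0.0982·0.00526595) = √(0.000466198) = 0.0216.
z = (0.8808 − 0.9263)/0.0216 = -0.0455/0.0216 = -2.11.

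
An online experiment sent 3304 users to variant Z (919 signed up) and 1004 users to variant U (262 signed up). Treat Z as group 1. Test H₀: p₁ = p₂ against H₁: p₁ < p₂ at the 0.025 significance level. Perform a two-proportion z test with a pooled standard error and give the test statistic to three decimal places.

z = 1.069

p̂₁ = 919/3304 = 0.27815, p̂₂ = 262/1004 = 0.26096.
Pooled p̂ = (919+262)/(3304+1004) = 1181/4308 = 0.27414.
SE = √(0.198988 × 0.00129868) = 0.01608.
z = (0.27815 − 0.26096)/0.01608 = 0.01719/0.01608 = 1.069.
p-value = P(Z < 1.069) ≈ 0.8576; since p > α = 0.025, fail to reject H₀.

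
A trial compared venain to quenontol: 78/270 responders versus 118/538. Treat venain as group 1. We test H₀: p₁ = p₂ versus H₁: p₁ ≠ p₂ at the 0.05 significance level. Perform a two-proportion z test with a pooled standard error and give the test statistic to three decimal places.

z = 2.176

p̂₁ = 78/270 ≈ 0.28889, p̂₂ = 118/538 ≈ 0.21933.
Pooled p̂ = (78+118)/(270+538) = 196/808 = 0.24257.
SE = √(0.183732 × 0.00556244) = 0.03197.
z = (0.28889 − 0.21933)/0.03197 = 0.06956/0.03197 = 2.176.
Two-sided p-value ≈ 2·Φ(−2.176) = 0.0296; since p < α = 0.05, reject H₀.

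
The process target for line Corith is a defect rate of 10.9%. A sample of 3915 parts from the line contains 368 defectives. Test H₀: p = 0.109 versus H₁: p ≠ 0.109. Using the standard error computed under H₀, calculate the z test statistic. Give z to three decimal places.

p̂ = 368/3915 ≈ 0.09400.
Under H₀, SE = √(0.109·0.891/3915) = √(2.48069e-05) = 0.00498.
z = (0.09400 − 0.109)/0.00498 = -0.01500/0.00498 = -3.012.

z = -3.012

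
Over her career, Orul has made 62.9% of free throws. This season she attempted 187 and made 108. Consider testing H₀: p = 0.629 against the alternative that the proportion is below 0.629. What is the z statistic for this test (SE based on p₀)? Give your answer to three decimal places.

p̂ = 108/187 ≈ 0.57754.
Standard error under H₀: √(0.629×0.371/187) = 0.03533.
z = (0.57754 − 0.629)/0.03533 = -0.05146/0.03533 = -1.457.
p-value = P(Z < -1.457) ≈ 0.0726.

z = -1.457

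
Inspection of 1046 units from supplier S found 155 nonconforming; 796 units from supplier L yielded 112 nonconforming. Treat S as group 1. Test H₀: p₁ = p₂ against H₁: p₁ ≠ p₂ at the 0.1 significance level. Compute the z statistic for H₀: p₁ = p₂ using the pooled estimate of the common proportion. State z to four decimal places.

z = 0.4517

p̂₁ = 155/1046 = 0.148184, p̂₂ = 112/796 = 0.140704.
Pooled p̂ = (155+112)/(1046+796) = 267/1842 = 0.144951.
SE = √(p̂(1−p̂)(1/n₁+1/n₂)) = √(0.144951·0.855049·0.0022123) = √(0.000274194) = 0.016559.
z = (0.148184 − 0.140704)/0.016559 = 0.007480/0.016559 = 0.4517.
Two-sided p-value ≈ 2·Φ(−0.452) = 0.6515; since p > α = 0.1, fail to reject H₀.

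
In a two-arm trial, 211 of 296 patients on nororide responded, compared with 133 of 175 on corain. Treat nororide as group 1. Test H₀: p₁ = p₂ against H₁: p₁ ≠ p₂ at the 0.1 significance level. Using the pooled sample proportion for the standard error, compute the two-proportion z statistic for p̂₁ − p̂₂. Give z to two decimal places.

z = -1.11

p̂₁ = 211/296 ≈ 0.71284, p̂₂ = 133/175 ≈ 0.76000.
Pooled p̂ = (211+133)/(296+175) = 344/471 = 0.73036.
SE = √(0.196934 × 0.00909266) = 0.04232.
z = (0.71284 − 0.76000)/0.04232 = -0.04716/0.04232 = -1.11.
p-value = 2·P(Z > 1.115) ≈ 0.2651, so at α = 0.1 we fail to reject H₀.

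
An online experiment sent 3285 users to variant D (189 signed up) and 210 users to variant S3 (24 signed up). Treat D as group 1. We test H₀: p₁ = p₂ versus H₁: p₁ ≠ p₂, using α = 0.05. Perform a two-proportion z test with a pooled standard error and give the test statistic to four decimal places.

p̂₁ = 189/3285 = 0.057534, p̂₂ = 24/210 = 0.114286.
Pooled p̂ = (189+24)/(3285+210) = 213/3495 = 0.060944.
SE = √(0.05723 × 0.00506632) = 0.017028.
z = (0.057534 − 0.114286)/0.017028 = -0.056752/0.017028 = -3.3329.
Two-sided p-value ≈ 2·Φ(−3.333) = 0.0009; since p < α = 0.05, reject H₀.

z = -3.3329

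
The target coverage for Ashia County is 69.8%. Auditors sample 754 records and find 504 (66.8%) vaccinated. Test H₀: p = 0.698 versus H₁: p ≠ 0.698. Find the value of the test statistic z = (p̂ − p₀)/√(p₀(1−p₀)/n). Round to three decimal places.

z = -1.768

p̂ = 504/754 ≈ 0.66844.
Under H₀, SE = √(0.698·0.302/754) = √(0.00027957) = 0.01672.
z = (0.66844 − 0.698)/0.01672 = -0.02956/0.01672 = -1.768.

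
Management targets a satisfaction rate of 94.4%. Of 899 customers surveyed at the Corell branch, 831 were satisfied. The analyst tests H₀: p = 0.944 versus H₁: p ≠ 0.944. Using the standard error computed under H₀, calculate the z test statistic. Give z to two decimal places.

z = -2.56

p̂ = 831/899 = 0.92436.
SE = √(p₀(1−p₀)/n) = √(0.052864/899) = 0.00767.
z = (0.92436 − 0.944)/0.00767 = -0.01964/0.00767 = -2.56.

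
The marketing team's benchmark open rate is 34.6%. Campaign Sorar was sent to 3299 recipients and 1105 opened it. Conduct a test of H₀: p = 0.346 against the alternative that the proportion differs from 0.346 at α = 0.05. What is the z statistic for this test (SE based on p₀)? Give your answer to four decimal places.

p̂ = 1105/3299 = 0.334950.
SE = √(p₀(1−p₀)/n) = √(0.22628/3299) = 0.008282.
z = (0.334950 − 0.346)/0.008282 = -0.011050/0.008282 = -1.3342.
p-value = 2·P(Z > 1.334) ≈ 0.1821, so at α = 0.05 we fail to reject H₀.

z = -1.3342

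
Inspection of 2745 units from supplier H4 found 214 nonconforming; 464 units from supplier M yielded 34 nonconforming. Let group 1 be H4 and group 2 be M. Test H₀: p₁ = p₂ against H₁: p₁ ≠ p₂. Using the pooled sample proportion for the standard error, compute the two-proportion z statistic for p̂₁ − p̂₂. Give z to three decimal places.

p̂₁ = 214/2745 ≈ 0.07796, p̂₂ = 34/464 ≈ 0.07328.
Pooled p̂ = (214+34)/(2745+464) = 248/3209 = 0.07728.
SE = √(p̂(1−p̂)(1/n₁+1/n₂)) = √(0.07728·0.92272·0.00251947) = √(0.000179664) = 0.01340.
z = (0.07796 − 0.07328)/0.01340 = 0.00468/0.01340 = 0.349.
p-value = 2·P(Z > 0.349) ≈ 0.7267.

z = 0.349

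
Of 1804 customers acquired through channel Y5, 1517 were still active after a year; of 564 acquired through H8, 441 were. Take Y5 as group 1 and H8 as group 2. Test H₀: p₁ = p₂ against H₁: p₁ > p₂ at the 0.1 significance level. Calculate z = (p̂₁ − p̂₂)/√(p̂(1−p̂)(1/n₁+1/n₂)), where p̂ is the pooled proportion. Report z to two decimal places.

p̂₁ = 1517/1804 = 0.84091, p̂₂ = 441/564 = 0.78191.
Pooled p̂ = (1517+441)/(1804+564) = 1958/2368 = 0.82686.
SE = √(0.143164 × 0.00232737) = 0.01825.
z = (0.84091 − 0.78191)/0.01825 = 0.05900/0.01825 = 3.23.
p-value = P(Z > 3.232) ≈ 0.0006, so at α = 0.1 we reject H₀.

z = 3.23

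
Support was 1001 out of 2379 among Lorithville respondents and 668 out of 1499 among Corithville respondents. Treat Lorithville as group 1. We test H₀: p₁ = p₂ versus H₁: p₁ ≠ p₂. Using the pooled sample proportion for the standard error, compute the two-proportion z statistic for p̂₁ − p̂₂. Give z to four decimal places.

p̂₁ = 1001/2379 ≈ 0.4207650, p̂₂ = 668/1499 ≈ 0.4456304.
Pooled p̂ = (1001+668)/(2379+1499) = 1669/3878 = 0.4303765.
SE = √(p̂(1−p̂)(1/n₁+1/n₂)) = √(0.4303765·0.5696235·0.00108746) = √(0.000266593) = 0.0163277.
z = (0.4207650 − 0.4456304)/0.0163277 = -0.0248654/0.0163277 = -1.5229.

z = -1.5229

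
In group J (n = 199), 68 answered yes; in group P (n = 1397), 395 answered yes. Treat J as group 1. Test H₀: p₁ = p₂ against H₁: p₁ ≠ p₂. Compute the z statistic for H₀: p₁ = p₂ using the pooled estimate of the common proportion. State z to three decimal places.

z = 1.715

p̂₁ = 68/199 = 0.34171, p̂₂ = 395/1397 = 0.28275.
Pooled p̂ = (68+395)/(199+1397) = 463/1596 = 0.29010.
SE = √(0.205942 × 0.00574095) = 0.03438.
z = (0.34171 − 0.28275)/0.03438 = 0.05896/0.03438 = 1.715.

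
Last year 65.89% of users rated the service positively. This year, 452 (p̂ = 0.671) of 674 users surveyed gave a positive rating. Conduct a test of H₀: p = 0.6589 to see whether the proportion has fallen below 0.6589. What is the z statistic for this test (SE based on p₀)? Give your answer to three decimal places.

p̂ = 452/674 ≈ 0.67062.
Standard error under H₀: √(0.6589×0.3411/674) = 0.01826.
z = (0.67062 − 0.6589)/0.01826 = 0.01172/0.01826 = 0.642.
p-value = P(Z < 0.642) ≈ 0.7396.

z = 0.642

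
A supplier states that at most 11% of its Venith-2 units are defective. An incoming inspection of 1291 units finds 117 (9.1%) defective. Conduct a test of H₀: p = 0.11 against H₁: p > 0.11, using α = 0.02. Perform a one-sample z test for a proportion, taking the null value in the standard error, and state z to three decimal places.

z = -2.225

p̂ = 117/1291 ≈ 0.090627.
Standard error under H₀: √(0.11×0.89/1291) = 0.008708.
z = (0.090627 − 0.11)/0.008708 = -0.019373/0.008708 = -2.225.
p-value = P(Z > -2.225) ≈ 0.9869. With α = 0.02, fail to reject H₀.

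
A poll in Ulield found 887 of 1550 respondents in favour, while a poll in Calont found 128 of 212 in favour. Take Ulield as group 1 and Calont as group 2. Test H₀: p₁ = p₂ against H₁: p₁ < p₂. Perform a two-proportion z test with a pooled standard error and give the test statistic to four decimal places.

p̂₁ = 887/1550 = 0.572258, p̂₂ = 128/212 = 0.603774.
Pooled p̂ = (887+128)/(1550+212) = 1015/1762 = 0.576050.
SE = √(p̂(1−p̂)(1/n₁+1/n₂)) = √(0.576050·0.423950·0.00536214) = √(0.00130952) = 0.036187.
z = (0.572258 − 0.603774)/0.036187 = -0.031516/0.036187 = -0.8709.

z = -0.8709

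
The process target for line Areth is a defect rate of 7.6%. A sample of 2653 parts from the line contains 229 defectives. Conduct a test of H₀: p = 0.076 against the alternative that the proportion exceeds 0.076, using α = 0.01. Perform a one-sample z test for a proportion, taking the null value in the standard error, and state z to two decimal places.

z = 2.01

p̂ = 229/2653 ≈ 0.08632.
Standard error under H₀: √(0.076×0.924/2653) = 0.00514.
z = (0.08632 − 0.076)/0.00514 = 0.01032/0.00514 = 2.01.
p-value = P(Z > 2.005) ≈ 0.0225, so at α = 0.01 we fail to reject H₀.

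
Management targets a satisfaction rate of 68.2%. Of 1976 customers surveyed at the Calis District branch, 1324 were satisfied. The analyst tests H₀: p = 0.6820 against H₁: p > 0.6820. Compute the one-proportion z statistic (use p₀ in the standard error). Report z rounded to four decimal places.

z = -1.1416

p̂ = 1324/1976 ≈ 0.6700405.
SE = √(p₀(1−p₀)/n) = √(0.21688/1976) = 0.0104764.
z = (0.6700405 − 0.682)/0.0104764 = -0.0119595/0.0104764 = -1.1416.
p-value = P(Z > -1.142) ≈ 0.8732.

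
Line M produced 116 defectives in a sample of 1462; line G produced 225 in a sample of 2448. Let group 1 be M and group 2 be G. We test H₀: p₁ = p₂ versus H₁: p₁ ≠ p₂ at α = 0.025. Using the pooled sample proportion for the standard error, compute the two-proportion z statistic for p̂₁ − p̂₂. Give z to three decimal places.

z = -1.348

p̂₁ = 116/1462 ≈ 0.079343, p̂₂ = 225/2448 ≈ 0.091912.
Pooled p̂ = (116+225)/(1462+2448) = 341/3910 = 0.087212.
SE = √(p̂(1−p̂)(1/n₁+1/n₂)) = √(0.087212·0.912788·0.00109249) = √(8.69692e-05) = 0.009326.
z = (0.079343 − 0.091912)/0.009326 = -0.012569/0.009326 = -1.348.
Two-sided p-value ≈ 2·Φ(−1.348) = 0.1778. With α = 0.025, fail to reject H₀.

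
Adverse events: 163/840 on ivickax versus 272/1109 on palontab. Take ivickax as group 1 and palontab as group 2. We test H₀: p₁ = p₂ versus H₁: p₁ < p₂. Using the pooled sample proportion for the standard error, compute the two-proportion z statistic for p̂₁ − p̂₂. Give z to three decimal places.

p̂₁ = 163/840 ≈ 0.19405, p̂₂ = 272/1109 ≈ 0.24527.
Pooled p̂ = (163+272)/(840+1109) = 435/1949 = 0.22319.
SE = √(p̂(1−p̂)(1/n₁+1/n₂)) = √(0.22319·0.77681·0.00209219) = √(0.000362738) = 0.01905.
z = (0.19405 − 0.24527)/0.01905 = -0.05122/0.01905 = -2.689.

z = -2.689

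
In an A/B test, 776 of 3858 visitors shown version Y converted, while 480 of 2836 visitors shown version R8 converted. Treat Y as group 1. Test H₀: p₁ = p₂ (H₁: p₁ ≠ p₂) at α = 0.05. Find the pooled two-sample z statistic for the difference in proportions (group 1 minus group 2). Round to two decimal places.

p̂₁ = 776/3858 = 0.20114, p̂₂ = 480/2836 = 0.16925.
Pooled p̂ = (776+480)/(3858+2836) = 1256/6694 = 0.18763.
SE = √(p̂(1−p̂)(1/n₁+1/n₂)) = √(0.18763·0.81237·0.000611811) = √(9.32555e-05) = 0.00966.
z = (0.20114 − 0.16925)/0.00966 = 0.03189/0.00966 = 3.30.
p-value = 2·P(Z > 3.302) ≈ 0.0010; since p < α = 0.05, reject H₀.

z = 3.30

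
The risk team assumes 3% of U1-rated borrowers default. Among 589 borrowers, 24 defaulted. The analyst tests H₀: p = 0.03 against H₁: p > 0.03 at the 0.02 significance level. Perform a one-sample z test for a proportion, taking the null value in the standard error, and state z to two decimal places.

z = 1.53

p̂ = 24/589 ≈ 0.0407.
SE = √(p₀(1−p₀)/n) = √(0.0291/589) = 0.0070.
z = (0.0407 − 0.03)/0.0070 = 0.0107/0.0070 = 1.53.
p-value = P(Z > 1.529) ≈ 0.0631. With α = 0.02, fail to reject H₀.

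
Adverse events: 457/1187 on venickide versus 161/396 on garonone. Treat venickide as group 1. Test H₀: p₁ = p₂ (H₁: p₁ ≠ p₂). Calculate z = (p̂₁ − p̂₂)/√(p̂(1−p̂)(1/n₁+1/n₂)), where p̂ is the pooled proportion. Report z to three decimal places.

p̂₁ = 457/1187 = 0.38500, p̂₂ = 161/396 = 0.40657.
Pooled p̂ = (457+161)/(1187+396) = 618/1583 = 0.39040.
SE = √(0.237987 × 0.00336771) = 0.02831.
z = (0.38500 − 0.40657)/0.02831 = -0.02157/0.02831 = -0.762.
Two-sided p-value ≈ 2·Φ(−0.762) = 0.4463.

z = -0.762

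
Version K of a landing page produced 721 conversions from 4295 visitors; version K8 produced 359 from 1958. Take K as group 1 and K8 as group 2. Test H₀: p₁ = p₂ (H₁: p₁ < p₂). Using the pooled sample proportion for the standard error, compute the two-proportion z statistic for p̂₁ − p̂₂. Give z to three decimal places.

p̂₁ = 721/4295 ≈ 0.167870, p̂₂ = 359/1958 ≈ 0.183350.
Pooled p̂ = (721+359)/(4295+1958) = 1080/6253 = 0.172717.
SE = √(0.142886 × 0.000743554) = 0.010307.
z = (0.167870 − 0.183350)/0.010307 = -0.015480/0.010307 = -1.502.

z = -1.502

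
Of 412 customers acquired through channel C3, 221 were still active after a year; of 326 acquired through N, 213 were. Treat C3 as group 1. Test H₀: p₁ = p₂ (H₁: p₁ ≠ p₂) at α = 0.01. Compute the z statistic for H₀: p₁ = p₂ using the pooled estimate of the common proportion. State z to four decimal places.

z = -3.2060

p̂₁ = 221/412 = 0.536408, p̂₂ = 213/326 = 0.653374.
Pooled p̂ = (221+213)/(412+326) = 434/738 = 0.588076.
SE = √(p̂(1−p̂)(1/n₁+1/n₂)) = √(0.588076·0.411924·0.00549467) = √(0.00133104) = 0.036483.
z = (0.536408 − 0.653374)/0.036483 = -0.116966/0.036483 = -3.2060.
Two-sided p-value ≈ 2·Φ(−3.206) = 0.0013; since p < α = 0.01, reject H₀.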